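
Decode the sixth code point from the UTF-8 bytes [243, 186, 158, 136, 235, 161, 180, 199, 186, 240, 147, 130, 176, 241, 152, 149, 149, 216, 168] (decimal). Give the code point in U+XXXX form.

U+0628

Offset 0: leading byte 0xF3 = 11110011 → 4-byte char #1 = F3 BA 9E 88.
Offset 4: leading byte 0xEB = 11101011 → 3-byte char #2 = EB A1 B4.
Offset 7: leading byte 0xC7 = 11000111 → 2-byte char #3 = C7 BA.
Offset 9: leading byte 0xF0 = 11110000 → 4-byte char #4 = F0 93 82 B0.
Offset 13: leading byte 0xF1 = 11110001 → 4-byte char #5 = F1 98 95 95.
Offset 17: leading byte 0xD8 = 11011000 → 2-byte char #6 = D8 A8.
Leading byte 0xD8 = 11011000 matches 110xxxxx → 2-byte sequence.
Byte 1: 0xD8 = 11011000, payload 11000 (5 bits).
Byte 2: 0xA8 = 10101000 (10xxxxxx ✓), payload 101000.
Concatenate: 11000101000 = 0x628 (11 bits → U+0628).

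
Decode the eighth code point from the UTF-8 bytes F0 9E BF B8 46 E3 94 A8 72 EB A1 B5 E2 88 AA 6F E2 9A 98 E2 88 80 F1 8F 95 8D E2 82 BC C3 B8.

U+2698

Offset 0: leading byte 0xF0 = 11110000 → 4-byte char #1 = F0 9E BF B8.
Offset 4: leading byte 0x46 = 01000110 → 1-byte char #2 = 46.
Offset 5: leading byte 0xE3 = 11100011 → 3-byte char #3 = E3 94 A8.
Offset 8: leading byte 0x72 = 01110010 → 1-byte char #4 = 72.
Offset 9: leading byte 0xEB = 11101011 → 3-byte char #5 = EB A1 B5.
Offset 12: leading byte 0xE2 = 11100010 → 3-byte char #6 = E2 88 AA.
Offset 15: leading byte 0x6F = 01101111 → 1-byte char #7 = 6F.
Offset 16: leading byte 0xE2 = 11100010 → 3-byte char #8 = E2 9A 98.
Leading byte 0xE2 = 11100010 matches 1110xxxx → 3-byte sequence.
Byte 1: 0xE2 = 11100010, payload 0010 (4 bits).
Byte 2: 0x9A = 10011010 (10xxxxxx ✓), payload 011010.
Byte 3: 0x98 = 10011000 (10xxxxxx ✓), payload 011000.
Concatenate: 0010011010011000 = 0x2698 (16 bits → U+2698).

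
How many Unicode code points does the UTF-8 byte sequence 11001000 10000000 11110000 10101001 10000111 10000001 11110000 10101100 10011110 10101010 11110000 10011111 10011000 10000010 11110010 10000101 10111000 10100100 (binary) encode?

5

Byte at offset 0: 0xC8 = 11001000 → 2-byte char (#1). Advance 2.
Byte at offset 2: 0xF0 = 11110000 → 4-byte char (#2). Advance 4.
Byte at offset 6: 0xF0 = 11110000 → 4-byte char (#3). Advance 4.
Byte at offset 10: 0xF0 = 11110000 → 4-byte char (#4). Advance 4.
Byte at offset 14: 0xF2 = 11110010 → 4-byte char (#5). Advance 4.
Reached end at offset 18 after 5 code points.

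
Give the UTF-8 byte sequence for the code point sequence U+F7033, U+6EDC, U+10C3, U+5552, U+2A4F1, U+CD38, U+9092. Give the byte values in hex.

U+F7033: 4-byte form → F3 B7 80 B3.
U+6EDC: 3-byte form → E6 BB 9C.
U+10C3: 3-byte form → E1 83 83.
U+5552: 3-byte form → E5 95 92.
U+2A4F1: 4-byte form → F0 AA 93 B1.
U+CD38: 3-byte form → EC B4 B8.
U+9092: 3-byte form → E9 82 92.
Concatenated (23 bytes): F3 B7 80 B3 E6 BB 9C E1 83 83 E5 95 92 F0 AA 93 B1 EC B4 B8 E9 82 92.

F3 B7 80 B3 E6 BB 9C E1 83 83 E5 95 92 F0 AA 93 B1 EC B4 B8 E9 82 92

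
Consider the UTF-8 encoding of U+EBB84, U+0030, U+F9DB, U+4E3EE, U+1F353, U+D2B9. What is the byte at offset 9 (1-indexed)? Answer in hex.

0xF1

1-indexed offset 9 is 0-indexed offset 8.
U+EBB84 → 4-byte form F3 AB AE 84 at offsets 0–3.
U+0030 → 1-byte form 30 at offsets 4–4.
U+F9DB → 3-byte form EF A7 9B at offsets 5–7.
U+4E3EE → 4-byte form F1 8E 8F AE at offsets 8–11.
Offset 8 falls in char 4's range; it's byte 1 of F1 8E 8F AE = 0xF1.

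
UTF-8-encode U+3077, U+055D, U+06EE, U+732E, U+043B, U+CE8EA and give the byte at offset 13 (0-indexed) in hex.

0x8E

U+3077 → 3-byte form E3 81 B7 at offsets 0–2.
U+055D → 2-byte form D5 9D at offsets 3–4.
U+06EE → 2-byte form DB AE at offsets 5–6.
U+732E → 3-byte form E7 8C AE at offsets 7–9.
U+043B → 2-byte form D0 BB at offsets 10–11.
U+CE8EA → 4-byte form F3 8E A3 AA at offsets 12–15.
Offset 13 falls in char 6's range; it's byte 2 of F3 8E A3 AA = 0x8E.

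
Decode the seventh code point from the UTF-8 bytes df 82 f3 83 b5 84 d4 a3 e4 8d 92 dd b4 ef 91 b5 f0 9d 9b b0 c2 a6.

Offset 0: leading byte 0xDF = 11011111 → 2-byte char #1 = DF 82.
Offset 2: leading byte 0xF3 = 11110011 → 4-byte char #2 = F3 83 B5 84.
Offset 6: leading byte 0xD4 = 11010100 → 2-byte char #3 = D4 A3.
Offset 8: leading byte 0xE4 = 11100100 → 3-byte char #4 = E4 8D 92.
Offset 11: leading byte 0xDD = 11011101 → 2-byte char #5 = DD B4.
Offset 13: leading byte 0xEF = 11101111 → 3-byte char #6 = EF 91 B5.
Offset 16: leading byte 0xF0 = 11110000 → 4-byte char #7 = F0 9D 9B B0.
Leading byte 0xF0 = 11110000 matches 11110xxx → 4-byte sequence.
Byte 1: 0xF0 = 11110000, payload 000 (3 bits).
Byte 2: 0x9D = 10011101 (10xxxxxx ✓), payload 011101.
Byte 3: 0x9B = 10011011 (10xxxxxx ✓), payload 011011.
Byte 4: 0xB0 = 10110000 (10xxxxxx ✓), payload 110000.
Concatenate: 000011101011011110000 = 0x1D6F0 (21 bits → U+1D6F0).

U+1D6F0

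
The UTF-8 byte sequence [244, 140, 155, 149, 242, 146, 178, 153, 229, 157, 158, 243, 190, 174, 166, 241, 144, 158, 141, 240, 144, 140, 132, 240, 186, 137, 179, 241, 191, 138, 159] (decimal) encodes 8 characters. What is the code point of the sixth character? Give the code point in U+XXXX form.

Offset 0: leading byte 0xF4 = 11110100 → 4-byte char #1 = F4 8C 9B 95.
Offset 4: leading byte 0xF2 = 11110010 → 4-byte char #2 = F2 92 B2 99.
Offset 8: leading byte 0xE5 = 11100101 → 3-byte char #3 = E5 9D 9E.
Offset 11: leading byte 0xF3 = 11110011 → 4-byte char #4 = F3 BE AE A6.
Offset 15: leading byte 0xF1 = 11110001 → 4-byte char #5 = F1 90 9E 8D.
Offset 19: leading byte 0xF0 = 11110000 → 4-byte char #6 = F0 90 8C 84.
Leading byte 0xF0 = 11110000 matches 11110xxx → 4-byte sequence.
Byte 1: 0xF0 = 11110000, payload 000 (3 bits).
Byte 2: 0x90 = 10010000 (10xxxxxx ✓), payload 010000.
Byte 3: 0x8C = 10001100 (10xxxxxx ✓), payload 001100.
Byte 4: 0x84 = 10000100 (10xxxxxx ✓), payload 000100.
Concatenate: 000010000001100000100 = 0x10304 (21 bits → U+10304).

U+10304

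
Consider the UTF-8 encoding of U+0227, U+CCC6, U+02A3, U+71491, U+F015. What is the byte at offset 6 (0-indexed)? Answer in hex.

0xA3

U+0227 → 2-byte form C8 A7 at offsets 0–1.
U+CCC6 → 3-byte form EC B3 86 at offsets 2–4.
U+02A3 → 2-byte form CA A3 at offsets 5–6.
Offset 6 falls in char 3's range; it's byte 2 of CA A3 = 0xA3.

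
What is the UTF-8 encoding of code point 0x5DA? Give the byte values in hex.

D7 9A

U+05DA = 0x5DA = 1498 decimal. In range U+0080–U+07FF → 2-byte form: 110xxxxx 10xxxxxx.
Binary (11 bits): 10111011010.
Split 5+6: 10111 | 011010.
Byte 1: 11010111 = 0xD7.
Byte 2: 10011010 = 0x9A.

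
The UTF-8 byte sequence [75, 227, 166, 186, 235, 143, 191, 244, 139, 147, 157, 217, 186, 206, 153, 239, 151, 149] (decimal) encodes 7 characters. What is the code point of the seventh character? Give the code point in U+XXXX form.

U+F5D5

Offset 0: leading byte 0x4B = 01001011 → 1-byte char #1 = 4B.
Offset 1: leading byte 0xE3 = 11100011 → 3-byte char #2 = E3 A6 BA.
Offset 4: leading byte 0xEB = 11101011 → 3-byte char #3 = EB 8F BF.
Offset 7: leading byte 0xF4 = 11110100 → 4-byte char #4 = F4 8B 93 9D.
Offset 11: leading byte 0xD9 = 11011001 → 2-byte char #5 = D9 BA.
Offset 13: leading byte 0xCE = 11001110 → 2-byte char #6 = CE 99.
Offset 15: leading byte 0xEF = 11101111 → 3-byte char #7 = EF 97 95.
Leading byte 0xEF = 11101111 matches 1110xxxx → 3-byte sequence.
Byte 1: 0xEF = 11101111, payload 1111 (4 bits).
Byte 2: 0x97 = 10010111 (10xxxxxx ✓), payload 010111.
Byte 3: 0x95 = 10010101 (10xxxxxx ✓), payload 010101.
Concatenate: 1111010111010101 = 0xF5D5 (16 bits → U+F5D5).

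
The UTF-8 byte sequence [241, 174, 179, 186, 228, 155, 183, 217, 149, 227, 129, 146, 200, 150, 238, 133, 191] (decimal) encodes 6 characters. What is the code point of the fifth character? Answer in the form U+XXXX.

Offset 0: leading byte 0xF1 = 11110001 → 4-byte char #1 = F1 AE B3 BA.
Offset 4: leading byte 0xE4 = 11100100 → 3-byte char #2 = E4 9B B7.
Offset 7: leading byte 0xD9 = 11011001 → 2-byte char #3 = D9 95.
Offset 9: leading byte 0xE3 = 11100011 → 3-byte char #4 = E3 81 92.
Offset 12: leading byte 0xC8 = 11001000 → 2-byte char #5 = C8 96.
Leading byte 0xC8 = 11001000 matches 110xxxxx → 2-byte sequence.
Byte 1: 0xC8 = 11001000, payload 01000 (5 bits).
Byte 2: 0x96 = 10010110 (10xxxxxx ✓), payload 010110.
Concatenate: 01000010110 = 0x216 (11 bits → U+0216).

U+0216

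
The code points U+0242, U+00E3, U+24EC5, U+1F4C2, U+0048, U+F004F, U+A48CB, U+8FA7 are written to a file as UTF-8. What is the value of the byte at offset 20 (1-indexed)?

0xA3

1-indexed offset 20 is 0-indexed offset 19.
U+0242 → 2-byte form C9 82 at offsets 0–1.
U+00E3 → 2-byte form C3 A3 at offsets 2–3.
U+24EC5 → 4-byte form F0 A4 BB 85 at offsets 4–7.
U+1F4C2 → 4-byte form F0 9F 93 82 at offsets 8–11.
U+0048 → 1-byte form 48 at offsets 12–12.
U+F004F → 4-byte form F3 B0 81 8F at offsets 13–16.
U+A48CB → 4-byte form F2 A4 A3 8B at offsets 17–20.
Offset 19 falls in char 7's range; it's byte 3 of F2 A4 A3 8B = 0xA3.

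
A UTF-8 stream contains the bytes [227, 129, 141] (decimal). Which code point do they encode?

U+304D

Leading byte 0xE3 = 11100011 matches 1110xxxx → 3-byte sequence.
Byte 1: 0xE3 = 11100011, payload 0011 (4 bits).
Byte 2: 0x81 = 10000001 (10xxxxxx ✓), payload 000001.
Byte 3: 0x8D = 10001101 (10xxxxxx ✓), payload 001101.
Concatenate: 0011000001001101 = 0x304D (16 bits → U+304D).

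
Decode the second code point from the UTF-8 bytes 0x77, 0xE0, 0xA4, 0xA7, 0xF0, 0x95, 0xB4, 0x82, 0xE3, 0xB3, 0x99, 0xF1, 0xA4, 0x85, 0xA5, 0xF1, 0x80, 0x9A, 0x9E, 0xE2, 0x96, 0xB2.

U+0927

Offset 0: leading byte 0x77 = 01110111 → 1-byte char #1 = 77.
Offset 1: leading byte 0xE0 = 11100000 → 3-byte char #2 = E0 A4 A7.
Leading byte 0xE0 = 11100000 matches 1110xxxx → 3-byte sequence.
Byte 1: 0xE0 = 11100000, payload 0000 (4 bits).
Byte 2: 0xA4 = 10100100 (10xxxxxx ✓), payload 100100.
Byte 3: 0xA7 = 10100111 (10xxxxxx ✓), payload 100111.
Concatenate: 0000100100100111 = 0x927 (16 bits → U+0927).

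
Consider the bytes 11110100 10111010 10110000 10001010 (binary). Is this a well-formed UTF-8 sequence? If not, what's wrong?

Leading byte 0xF4 = 11110100 → 4-byte form.
Payload = 0x13AC0A, which exceeds U+10FFFF, the maximum Unicode code point. (Leading bytes F5–FF, or F4 followed by ≥ 0x90, are invalid.)

invalid (encodes a value above U+10FFFF)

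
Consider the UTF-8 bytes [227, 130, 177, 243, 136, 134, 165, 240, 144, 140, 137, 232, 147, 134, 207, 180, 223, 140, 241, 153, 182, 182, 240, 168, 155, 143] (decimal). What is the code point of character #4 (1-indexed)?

U+84C6

Offset 0: leading byte 0xE3 = 11100011 → 3-byte char #1 = E3 82 B1.
Offset 3: leading byte 0xF3 = 11110011 → 4-byte char #2 = F3 88 86 A5.
Offset 7: leading byte 0xF0 = 11110000 → 4-byte char #3 = F0 90 8C 89.
Offset 11: leading byte 0xE8 = 11101000 → 3-byte char #4 = E8 93 86.
Leading byte 0xE8 = 11101000 matches 1110xxxx → 3-byte sequence.
Byte 1: 0xE8 = 11101000, payload 1000 (4 bits).
Byte 2: 0x93 = 10010011 (10xxxxxx ✓), payload 010011.
Byte 3: 0x86 = 10000110 (10xxxxxx ✓), payload 000110.
Concatenate: 1000010011000110 = 0x84C6 (16 bits → U+84C6).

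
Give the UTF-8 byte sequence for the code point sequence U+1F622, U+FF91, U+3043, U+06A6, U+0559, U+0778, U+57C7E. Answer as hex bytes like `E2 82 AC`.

U+1F622: 4-byte form → F0 9F 98 A2.
U+FF91: 3-byte form → EF BE 91.
U+3043: 3-byte form → E3 81 83.
U+06A6: 2-byte form → DA A6.
U+0559: 2-byte form → D5 99.
U+0778: 2-byte form → DD B8.
U+57C7E: 4-byte form → F1 97 B1 BE.
Concatenated (20 bytes): F0 9F 98 A2 EF BE 91 E3 81 83 DA A6 D5 99 DD B8 F1 97 B1 BE.

F0 9F 98 A2 EF BE 91 E3 81 83 DA A6 D5 99 DD B8 F1 97 B1 BE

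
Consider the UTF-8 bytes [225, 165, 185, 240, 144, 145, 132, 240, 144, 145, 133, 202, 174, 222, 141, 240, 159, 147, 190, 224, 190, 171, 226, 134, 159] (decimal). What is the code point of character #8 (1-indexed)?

Offset 0: leading byte 0xE1 = 11100001 → 3-byte char #1 = E1 A5 B9.
Offset 3: leading byte 0xF0 = 11110000 → 4-byte char #2 = F0 90 91 84.
Offset 7: leading byte 0xF0 = 11110000 → 4-byte char #3 = F0 90 91 85.
Offset 11: leading byte 0xCA = 11001010 → 2-byte char #4 = CA AE.
Offset 13: leading byte 0xDE = 11011110 → 2-byte char #5 = DE 8D.
Offset 15: leading byte 0xF0 = 11110000 → 4-byte char #6 = F0 9F 93 BE.
Offset 19: leading byte 0xE0 = 11100000 → 3-byte char #7 = E0 BE AB.
Offset 22: leading byte 0xE2 = 11100010 → 3-byte char #8 = E2 86 9F.
Leading byte 0xE2 = 11100010 matches 1110xxxx → 3-byte sequence.
Byte 1: 0xE2 = 11100010, payload 0010 (4 bits).
Byte 2: 0x86 = 10000110 (10xxxxxx ✓), payload 000110.
Byte 3: 0x9F = 10011111 (10xxxxxx ✓), payload 011111.
Concatenate: 0010000110011111 = 0x219F (16 bits → U+219F).

U+219F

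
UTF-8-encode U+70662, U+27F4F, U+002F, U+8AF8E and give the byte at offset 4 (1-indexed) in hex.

0xA2

1-indexed offset 4 is 0-indexed offset 3.
U+70662 → 4-byte form F1 B0 99 A2 at offsets 0–3.
Offset 3 falls in char 1's range; it's byte 4 of F1 B0 99 A2 = 0xA2.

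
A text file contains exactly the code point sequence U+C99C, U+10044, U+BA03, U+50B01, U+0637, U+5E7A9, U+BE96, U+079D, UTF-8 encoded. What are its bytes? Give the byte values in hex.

U+C99C: 3-byte form → EC A6 9C.
U+10044: 4-byte form → F0 90 81 84.
U+BA03: 3-byte form → EB A8 83.
U+50B01: 4-byte form → F1 90 AC 81.
U+0637: 2-byte form → D8 B7.
U+5E7A9: 4-byte form → F1 9E 9E A9.
U+BE96: 3-byte form → EB BA 96.
U+079D: 2-byte form → DE 9D.
Concatenated (25 bytes): EC A6 9C F0 90 81 84 EB A8 83 F1 90 AC 81 D8 B7 F1 9E 9E A9 EB BA 96 DE 9D.

EC A6 9C F0 90 81 84 EB A8 83 F1 90 AC 81 D8 B7 F1 9E 9E A9 EB BA 96 DE 9D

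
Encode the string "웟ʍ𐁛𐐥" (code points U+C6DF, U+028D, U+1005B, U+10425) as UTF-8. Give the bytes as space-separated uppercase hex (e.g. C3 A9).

EC 9B 9F CA 8D F0 90 81 9B F0 90 90 A5

U+C6DF: 3-byte form → EC 9B 9F.
U+028D: 2-byte form → CA 8D.
U+1005B: 4-byte form → F0 90 81 9B.
U+10425: 4-byte form → F0 90 90 A5.
Concatenated (13 bytes): EC 9B 9F CA 8D F0 90 81 9B F0 90 90 A5.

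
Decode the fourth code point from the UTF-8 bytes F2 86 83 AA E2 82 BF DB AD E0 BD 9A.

Offset 0: leading byte 0xF2 = 11110010 → 4-byte char #1 = F2 86 83 AA.
Offset 4: leading byte 0xE2 = 11100010 → 3-byte char #2 = E2 82 BF.
Offset 7: leading byte 0xDB = 11011011 → 2-byte char #3 = DB AD.
Offset 9: leading byte 0xE0 = 11100000 → 3-byte char #4 = E0 BD 9A.
Leading byte 0xE0 = 11100000 matches 1110xxxx → 3-byte sequence.
Byte 1: 0xE0 = 11100000, payload 0000 (4 bits).
Byte 2: 0xBD = 10111101 (10xxxxxx ✓), payload 111101.
Byte 3: 0x9A = 10011010 (10xxxxxx ✓), payload 011010.
Concatenate: 0000111101011010 = 0xF5A (16 bits → U+0F5A).

U+0F5A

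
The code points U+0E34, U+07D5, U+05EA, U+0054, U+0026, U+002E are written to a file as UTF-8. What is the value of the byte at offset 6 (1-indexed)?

1-indexed offset 6 is 0-indexed offset 5.
U+0E34 → 3-byte form E0 B8 B4 at offsets 0–2.
U+07D5 → 2-byte form DF 95 at offsets 3–4.
U+05EA → 2-byte form D7 AA at offsets 5–6.
Offset 5 falls in char 3's range; it's byte 1 of D7 AA = 0xD7.

0xD7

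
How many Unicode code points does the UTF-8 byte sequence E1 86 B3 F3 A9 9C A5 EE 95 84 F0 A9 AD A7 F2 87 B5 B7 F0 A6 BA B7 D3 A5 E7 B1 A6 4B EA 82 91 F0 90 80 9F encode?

11

Byte at offset 0: 0xE1 = 11100001 → 3-byte char (#1). Advance 3.
Byte at offset 3: 0xF3 = 11110011 → 4-byte char (#2). Advance 4.
Byte at offset 7: 0xEE = 11101110 → 3-byte char (#3). Advance 3.
Byte at offset 10: 0xF0 = 11110000 → 4-byte char (#4). Advance 4.
Byte at offset 14: 0xF2 = 11110010 → 4-byte char (#5). Advance 4.
Byte at offset 18: 0xF0 = 11110000 → 4-byte char (#6). Advance 4.
Byte at offset 22: 0xD3 = 11010011 → 2-byte char (#7). Advance 2.
Byte at offset 24: 0xE7 = 11100111 → 3-byte char (#8). Advance 3.
Byte at offset 27: 0x4B = 01001011 → 1-byte char (#9). Advance 1.
Byte at offset 28: 0xEA = 11101010 → 3-byte char (#10). Advance 3.
Byte at offset 31: 0xF0 = 11110000 → 4-byte char (#11). Advance 4.
Reached end at offset 35 after 11 code points.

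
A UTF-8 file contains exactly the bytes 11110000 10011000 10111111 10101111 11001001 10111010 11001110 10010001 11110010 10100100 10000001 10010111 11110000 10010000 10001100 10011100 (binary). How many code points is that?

Byte at offset 0: 0xF0 = 11110000 → 4-byte char (#1). Advance 4.
Byte at offset 4: 0xC9 = 11001001 → 2-byte char (#2). Advance 2.
Byte at offset 6: 0xCE = 11001110 → 2-byte char (#3). Advance 2.
Byte at offset 8: 0xF2 = 11110010 → 4-byte char (#4). Advance 4.
Byte at offset 12: 0xF0 = 11110000 → 4-byte char (#5). Advance 4.
Reached end at offset 16 after 5 code points.

5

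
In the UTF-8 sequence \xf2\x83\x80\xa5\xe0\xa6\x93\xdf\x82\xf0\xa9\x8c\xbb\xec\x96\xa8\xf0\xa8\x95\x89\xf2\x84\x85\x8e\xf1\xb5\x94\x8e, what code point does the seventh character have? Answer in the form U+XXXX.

Offset 0: leading byte 0xF2 = 11110010 → 4-byte char #1 = F2 83 80 A5.
Offset 4: leading byte 0xE0 = 11100000 → 3-byte char #2 = E0 A6 93.
Offset 7: leading byte 0xDF = 11011111 → 2-byte char #3 = DF 82.
Offset 9: leading byte 0xF0 = 11110000 → 4-byte char #4 = F0 A9 8C BB.
Offset 13: leading byte 0xEC = 11101100 → 3-byte char #5 = EC 96 A8.
Offset 16: leading byte 0xF0 = 11110000 → 4-byte char #6 = F0 A8 95 89.
Offset 20: leading byte 0xF2 = 11110010 → 4-byte char #7 = F2 84 85 8E.
Leading byte 0xF2 = 11110010 matches 11110xxx → 4-byte sequence.
Byte 1: 0xF2 = 11110010, payload 010 (3 bits).
Byte 2: 0x84 = 10000100 (10xxxxxx ✓), payload 000100.
Byte 3: 0x85 = 10000101 (10xxxxxx ✓), payload 000101.
Byte 4: 0x8E = 10001110 (10xxxxxx ✓), payload 001110.
Concatenate: 010000100000101001110 = 0x8414E (21 bits → U+8414E).

U+8414E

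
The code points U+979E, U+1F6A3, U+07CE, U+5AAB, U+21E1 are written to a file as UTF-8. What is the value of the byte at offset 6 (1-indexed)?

1-indexed offset 6 is 0-indexed offset 5.
U+979E → 3-byte form E9 9E 9E at offsets 0–2.
U+1F6A3 → 4-byte form F0 9F 9A A3 at offsets 3–6.
Offset 5 falls in char 2's range; it's byte 3 of F0 9F 9A A3 = 0x9A.

0x9A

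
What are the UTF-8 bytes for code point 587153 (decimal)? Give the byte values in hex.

U+8F591 = 0x8F591 = 587153 decimal. In range U+10000–U+10FFFF → 4-byte form: 11110xxx 10xxxxxx 10xxxxxx 10xxxxxx.
Binary (21 bits): 010001111010110010001.
Split 3+6+6+6: 010 | 001111 | 010110 | 010001.
Byte 1: 11110010 = 0xF2.
Byte 2: 10001111 = 0x8F.
Byte 3: 10010110 = 0x96.
Byte 4: 10010001 = 0x91.

F2 8F 96 91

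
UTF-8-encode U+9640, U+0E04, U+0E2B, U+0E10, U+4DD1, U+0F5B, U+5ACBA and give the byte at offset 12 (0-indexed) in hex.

0xE4

U+9640 → 3-byte form E9 99 80 at offsets 0–2.
U+0E04 → 3-byte form E0 B8 84 at offsets 3–5.
U+0E2B → 3-byte form E0 B8 AB at offsets 6–8.
U+0E10 → 3-byte form E0 B8 90 at offsets 9–11.
U+4DD1 → 3-byte form E4 B7 91 at offsets 12–14.
Offset 12 falls in char 5's range; it's byte 1 of E4 B7 91 = 0xE4.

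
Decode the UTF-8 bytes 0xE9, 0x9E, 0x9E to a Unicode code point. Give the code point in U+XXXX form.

Leading byte 0xE9 = 11101001 matches 1110xxxx → 3-byte sequence.
Byte 1: 0xE9 = 11101001, payload 1001 (4 bits).
Byte 2: 0x9E = 10011110 (10xxxxxx ✓), payload 011110.
Byte 3: 0x9E = 10011110 (10xxxxxx ✓), payload 011110.
Concatenate: 1001011110011110 = 0x979E (16 bits → U+979E).

U+979E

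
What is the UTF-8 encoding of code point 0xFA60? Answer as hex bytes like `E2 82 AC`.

EF A9 A0

U+FA60 = 0xFA60 = 64096 decimal. In range U+0800–U+FFFF → 3-byte form: 1110xxxx 10xxxxxx 10xxxxxx.
Binary (16 bits): 1111101001100000.
Split 4+6+6: 1111 | 101001 | 100000.
Byte 1: 11101111 = 0xEF.
Byte 2: 10101001 = 0xA9.
Byte 3: 10100000 = 0xA0.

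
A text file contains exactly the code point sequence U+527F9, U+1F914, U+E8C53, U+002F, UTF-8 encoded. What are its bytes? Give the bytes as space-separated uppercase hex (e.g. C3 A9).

U+527F9: 4-byte form → F1 92 9F B9.
U+1F914: 4-byte form → F0 9F A4 94.
U+E8C53: 4-byte form → F3 A8 B1 93.
U+002F: 1-byte form → 2F.
Concatenated (13 bytes): F1 92 9F B9 F0 9F A4 94 F3 A8 B1 93 2F.

F1 92 9F B9 F0 9F A4 94 F3 A8 B1 93 2F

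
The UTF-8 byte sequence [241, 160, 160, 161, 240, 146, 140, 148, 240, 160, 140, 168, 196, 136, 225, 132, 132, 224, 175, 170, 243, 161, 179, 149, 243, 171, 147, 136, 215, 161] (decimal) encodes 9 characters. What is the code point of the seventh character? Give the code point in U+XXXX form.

U+E1CD5

Offset 0: leading byte 0xF1 = 11110001 → 4-byte char #1 = F1 A0 A0 A1.
Offset 4: leading byte 0xF0 = 11110000 → 4-byte char #2 = F0 92 8C 94.
Offset 8: leading byte 0xF0 = 11110000 → 4-byte char #3 = F0 A0 8C A8.
Offset 12: leading byte 0xC4 = 11000100 → 2-byte char #4 = C4 88.
Offset 14: leading byte 0xE1 = 11100001 → 3-byte char #5 = E1 84 84.
Offset 17: leading byte 0xE0 = 11100000 → 3-byte char #6 = E0 AF AA.
Offset 20: leading byte 0xF3 = 11110011 → 4-byte char #7 = F3 A1 B3 95.
Leading byte 0xF3 = 11110011 matches 11110xxx → 4-byte sequence.
Byte 1: 0xF3 = 11110011, payload 011 (3 bits).
Byte 2: 0xA1 = 10100001 (10xxxxxx ✓), payload 100001.
Byte 3: 0xB3 = 10110011 (10xxxxxx ✓), payload 110011.
Byte 4: 0x95 = 10010101 (10xxxxxx ✓), payload 010101.
Concatenate: 011100001110011010101 = 0xE1CD5 (21 bits → U+E1CD5).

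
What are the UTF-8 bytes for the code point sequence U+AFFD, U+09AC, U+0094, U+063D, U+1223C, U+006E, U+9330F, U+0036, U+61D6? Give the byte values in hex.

EA BF BD E0 A6 AC C2 94 D8 BD F0 92 88 BC 6E F2 93 8C 8F 36 E6 87 96

U+AFFD: 3-byte form → EA BF BD.
U+09AC: 3-byte form → E0 A6 AC.
U+0094: 2-byte form → C2 94.
U+063D: 2-byte form → D8 BD.
U+1223C: 4-byte form → F0 92 88 BC.
U+006E: 1-byte form → 6E.
U+9330F: 4-byte form → F2 93 8C 8F.
U+0036: 1-byte form → 36.
U+61D6: 3-byte form → E6 87 96.
Concatenated (23 bytes): EA BF BD E0 A6 AC C2 94 D8 BD F0 92 88 BC 6E F2 93 8C 8F 36 E6 87 96.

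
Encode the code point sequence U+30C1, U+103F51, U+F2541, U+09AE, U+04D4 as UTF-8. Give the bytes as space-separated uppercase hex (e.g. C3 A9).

U+30C1: 3-byte form → E3 83 81.
U+103F51: 4-byte form → F4 83 BD 91.
U+F2541: 4-byte form → F3 B2 95 81.
U+09AE: 3-byte form → E0 A6 AE.
U+04D4: 2-byte form → D3 94.
Concatenated (16 bytes): E3 83 81 F4 83 BD 91 F3 B2 95 81 E0 A6 AE D3 94.

E3 83 81 F4 83 BD 91 F3 B2 95 81 E0 A6 AE D3 94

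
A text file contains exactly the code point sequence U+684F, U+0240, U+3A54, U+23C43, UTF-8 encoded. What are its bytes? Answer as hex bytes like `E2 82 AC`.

E6 A1 8F C9 80 E3 A9 94 F0 A3 B1 83

U+684F: 3-byte form → E6 A1 8F.
U+0240: 2-byte form → C9 80.
U+3A54: 3-byte form → E3 A9 94.
U+23C43: 4-byte form → F0 A3 B1 83.
Concatenated (12 bytes): E6 A1 8F C9 80 E3 A9 94 F0 A3 B1 83.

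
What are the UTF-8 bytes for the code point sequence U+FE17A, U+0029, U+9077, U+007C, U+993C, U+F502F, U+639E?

U+FE17A: 4-byte form → F3 BE 85 BA.
U+0029: 1-byte form → 29.
U+9077: 3-byte form → E9 81 B7.
U+007C: 1-byte form → 7C.
U+993C: 3-byte form → E9 A4 BC.
U+F502F: 4-byte form → F3 B5 80 AF.
U+639E: 3-byte form → E6 8E 9E.
Concatenated (19 bytes): F3 BE 85 BA 29 E9 81 B7 7C E9 A4 BC F3 B5 80 AF E6 8E 9E.

F3 BE 85 BA 29 E9 81 B7 7C E9 A4 BC F3 B5 80 AF E6 8E 9E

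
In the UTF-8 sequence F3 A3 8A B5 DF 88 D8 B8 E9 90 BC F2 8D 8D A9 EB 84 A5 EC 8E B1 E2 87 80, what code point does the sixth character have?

U+B125

Offset 0: leading byte 0xF3 = 11110011 → 4-byte char #1 = F3 A3 8A B5.
Offset 4: leading byte 0xDF = 11011111 → 2-byte char #2 = DF 88.
Offset 6: leading byte 0xD8 = 11011000 → 2-byte char #3 = D8 B8.
Offset 8: leading byte 0xE9 = 11101001 → 3-byte char #4 = E9 90 BC.
Offset 11: leading byte 0xF2 = 11110010 → 4-byte char #5 = F2 8D 8D A9.
Offset 15: leading byte 0xEB = 11101011 → 3-byte char #6 = EB 84 A5.
Leading byte 0xEB = 11101011 matches 1110xxxx → 3-byte sequence.
Byte 1: 0xEB = 11101011, payload 1011 (4 bits).
Byte 2: 0x84 = 10000100 (10xxxxxx ✓), payload 000100.
Byte 3: 0xA5 = 10100101 (10xxxxxx ✓), payload 100101.
Concatenate: 1011000100100101 = 0xB125 (16 bits → U+B125).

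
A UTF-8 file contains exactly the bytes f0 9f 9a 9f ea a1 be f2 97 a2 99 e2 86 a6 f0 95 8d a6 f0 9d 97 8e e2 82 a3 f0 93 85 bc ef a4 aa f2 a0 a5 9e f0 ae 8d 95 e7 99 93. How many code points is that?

Byte at offset 0: 0xF0 = 11110000 → 4-byte char (#1). Advance 4.
Byte at offset 4: 0xEA = 11101010 → 3-byte char (#2). Advance 3.
Byte at offset 7: 0xF2 = 11110010 → 4-byte char (#3). Advance 4.
Byte at offset 11: 0xE2 = 11100010 → 3-byte char (#4). Advance 3.
Byte at offset 14: 0xF0 = 11110000 → 4-byte char (#5). Advance 4.
Byte at offset 18: 0xF0 = 11110000 → 4-byte char (#6). Advance 4.
Byte at offset 22: 0xE2 = 11100010 → 3-byte char (#7). Advance 3.
Byte at offset 25: 0xF0 = 11110000 → 4-byte char (#8). Advance 4.
Byte at offset 29: 0xEF = 11101111 → 3-byte char (#9). Advance 3.
Byte at offset 32: 0xF2 = 11110010 → 4-byte char (#10). Advance 4.
Byte at offset 36: 0xF0 = 11110000 → 4-byte char (#11). Advance 4.
Byte at offset 40: 0xE7 = 11100111 → 3-byte char (#12). Advance 3.
Reached end at offset 43 after 12 code points.

12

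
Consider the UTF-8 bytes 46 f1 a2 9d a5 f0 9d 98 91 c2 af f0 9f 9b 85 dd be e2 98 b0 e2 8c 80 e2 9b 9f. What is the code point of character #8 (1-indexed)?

U+2300

Offset 0: leading byte 0x46 = 01000110 → 1-byte char #1 = 46.
Offset 1: leading byte 0xF1 = 11110001 → 4-byte char #2 = F1 A2 9D A5.
Offset 5: leading byte 0xF0 = 11110000 → 4-byte char #3 = F0 9D 98 91.
Offset 9: leading byte 0xC2 = 11000010 → 2-byte char #4 = C2 AF.
Offset 11: leading byte 0xF0 = 11110000 → 4-byte char #5 = F0 9F 9B 85.
Offset 15: leading byte 0xDD = 11011101 → 2-byte char #6 = DD BE.
Offset 17: leading byte 0xE2 = 11100010 → 3-byte char #7 = E2 98 B0.
Offset 20: leading byte 0xE2 = 11100010 → 3-byte char #8 = E2 8C 80.
Leading byte 0xE2 = 11100010 matches 1110xxxx → 3-byte sequence.
Byte 1: 0xE2 = 11100010, payload 0010 (4 bits).
Byte 2: 0x8C = 10001100 (10xxxxxx ✓), payload 001100.
Byte 3: 0x80 = 10000000 (10xxxxxx ✓), payload 000000.
Concatenate: 0010001100000000 = 0x2300 (16 bits → U+2300).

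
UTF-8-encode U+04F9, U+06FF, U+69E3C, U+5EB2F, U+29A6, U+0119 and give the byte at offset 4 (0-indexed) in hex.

0xF1

U+04F9 → 2-byte form D3 B9 at offsets 0–1.
U+06FF → 2-byte form DB BF at offsets 2–3.
U+69E3C → 4-byte form F1 A9 B8 BC at offsets 4–7.
Offset 4 falls in char 3's range; it's byte 1 of F1 A9 B8 BC = 0xF1.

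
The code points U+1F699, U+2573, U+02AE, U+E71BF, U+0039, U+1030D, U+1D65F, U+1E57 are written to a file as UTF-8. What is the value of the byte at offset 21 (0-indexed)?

0x9F

U+1F699 → 4-byte form F0 9F 9A 99 at offsets 0–3.
U+2573 → 3-byte form E2 95 B3 at offsets 4–6.
U+02AE → 2-byte form CA AE at offsets 7–8.
U+E71BF → 4-byte form F3 A7 86 BF at offsets 9–12.
U+0039 → 1-byte form 39 at offsets 13–13.
U+1030D → 4-byte form F0 90 8C 8D at offsets 14–17.
U+1D65F → 4-byte form F0 9D 99 9F at offsets 18–21.
Offset 21 falls in char 7's range; it's byte 4 of F0 9D 99 9F = 0x9F.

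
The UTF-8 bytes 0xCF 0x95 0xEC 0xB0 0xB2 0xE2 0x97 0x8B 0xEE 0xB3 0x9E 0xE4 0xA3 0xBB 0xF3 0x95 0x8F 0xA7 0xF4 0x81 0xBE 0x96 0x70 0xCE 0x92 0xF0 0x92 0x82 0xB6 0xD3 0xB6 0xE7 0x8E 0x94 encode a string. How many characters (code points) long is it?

Byte at offset 0: 0xCF = 11001111 → 2-byte char (#1). Advance 2.
Byte at offset 2: 0xEC = 11101100 → 3-byte char (#2). Advance 3.
Byte at offset 5: 0xE2 = 11100010 → 3-byte char (#3). Advance 3.
Byte at offset 8: 0xEE = 11101110 → 3-byte char (#4). Advance 3.
Byte at offset 11: 0xE4 = 11100100 → 3-byte char (#5). Advance 3.
Byte at offset 14: 0xF3 = 11110011 → 4-byte char (#6). Advance 4.
Byte at offset 18: 0xF4 = 11110100 → 4-byte char (#7). Advance 4.
Byte at offset 22: 0x70 = 01110000 → 1-byte char (#8). Advance 1.
Byte at offset 23: 0xCE = 11001110 → 2-byte char (#9). Advance 2.
Byte at offset 25: 0xF0 = 11110000 → 4-byte char (#10). Advance 4.
Byte at offset 29: 0xD3 = 11010011 → 2-byte char (#11). Advance 2.
Byte at offset 31: 0xE7 = 11100111 → 3-byte char (#12). Advance 3.
Reached end at offset 34 after 12 code points.

12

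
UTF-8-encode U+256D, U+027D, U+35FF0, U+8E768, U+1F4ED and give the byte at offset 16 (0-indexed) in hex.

U+256D → 3-byte form E2 95 AD at offsets 0–2.
U+027D → 2-byte form C9 BD at offsets 3–4.
U+35FF0 → 4-byte form F0 B5 BF B0 at offsets 5–8.
U+8E768 → 4-byte form F2 8E 9D A8 at offsets 9–12.
U+1F4ED → 4-byte form F0 9F 93 AD at offsets 13–16.
Offset 16 falls in char 5's range; it's byte 4 of F0 9F 93 AD = 0xAD.

0xAD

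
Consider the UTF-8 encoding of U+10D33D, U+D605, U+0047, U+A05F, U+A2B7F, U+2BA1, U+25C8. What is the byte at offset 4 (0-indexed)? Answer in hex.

0xED

U+10D33D → 4-byte form F4 8D 8C BD at offsets 0–3.
U+D605 → 3-byte form ED 98 85 at offsets 4–6.
Offset 4 falls in char 2's range; it's byte 1 of ED 98 85 = 0xED.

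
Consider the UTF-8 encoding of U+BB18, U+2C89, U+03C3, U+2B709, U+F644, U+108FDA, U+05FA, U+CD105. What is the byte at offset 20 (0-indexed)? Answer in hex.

0xBA

U+BB18 → 3-byte form EB AC 98 at offsets 0–2.
U+2C89 → 3-byte form E2 B2 89 at offsets 3–5.
U+03C3 → 2-byte form CF 83 at offsets 6–7.
U+2B709 → 4-byte form F0 AB 9C 89 at offsets 8–11.
U+F644 → 3-byte form EF 99 84 at offsets 12–14.
U+108FDA → 4-byte form F4 88 BF 9A at offsets 15–18.
U+05FA → 2-byte form D7 BA at offsets 19–20.
Offset 20 falls in char 7's range; it's byte 2 of D7 BA = 0xBA.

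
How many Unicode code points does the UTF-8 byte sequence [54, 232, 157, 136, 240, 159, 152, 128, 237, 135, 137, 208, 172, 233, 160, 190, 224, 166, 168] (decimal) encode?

Byte at offset 0: 0x36 = 00110110 → 1-byte char (#1). Advance 1.
Byte at offset 1: 0xE8 = 11101000 → 3-byte char (#2). Advance 3.
Byte at offset 4: 0xF0 = 11110000 → 4-byte char (#3). Advance 4.
Byte at offset 8: 0xED = 11101101 → 3-byte char (#4). Advance 3.
Byte at offset 11: 0xD0 = 11010000 → 2-byte char (#5). Advance 2.
Byte at offset 13: 0xE9 = 11101001 → 3-byte char (#6). Advance 3.
Byte at offset 16: 0xE0 = 11100000 → 3-byte char (#7). Advance 3.
Reached end at offset 19 after 7 code points.

7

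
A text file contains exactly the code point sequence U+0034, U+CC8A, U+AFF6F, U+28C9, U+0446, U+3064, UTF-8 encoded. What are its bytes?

U+0034: 1-byte form → 34.
U+CC8A: 3-byte form → EC B2 8A.
U+AFF6F: 4-byte form → F2 AF BD AF.
U+28C9: 3-byte form → E2 A3 89.
U+0446: 2-byte form → D1 86.
U+3064: 3-byte form → E3 81 A4.
Concatenated (16 bytes): 34 EC B2 8A F2 AF BD AF E2 A3 89 D1 86 E3 81 A4.

34 EC B2 8A F2 AF BD AF E2 A3 89 D1 86 E3 81 A4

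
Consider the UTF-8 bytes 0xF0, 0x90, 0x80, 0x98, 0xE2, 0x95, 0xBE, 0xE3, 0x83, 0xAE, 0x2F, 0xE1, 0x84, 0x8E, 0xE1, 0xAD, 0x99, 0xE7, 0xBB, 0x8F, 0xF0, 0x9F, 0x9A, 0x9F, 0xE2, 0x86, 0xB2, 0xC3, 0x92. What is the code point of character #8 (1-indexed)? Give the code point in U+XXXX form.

Offset 0: leading byte 0xF0 = 11110000 → 4-byte char #1 = F0 90 80 98.
Offset 4: leading byte 0xE2 = 11100010 → 3-byte char #2 = E2 95 BE.
Offset 7: leading byte 0xE3 = 11100011 → 3-byte char #3 = E3 83 AE.
Offset 10: leading byte 0x2F = 00101111 → 1-byte char #4 = 2F.
Offset 11: leading byte 0xE1 = 11100001 → 3-byte char #5 = E1 84 8E.
Offset 14: leading byte 0xE1 = 11100001 → 3-byte char #6 = E1 AD 99.
Offset 17: leading byte 0xE7 = 11100111 → 3-byte char #7 = E7 BB 8F.
Offset 20: leading byte 0xF0 = 11110000 → 4-byte char #8 = F0 9F 9A 9F.
Leading byte 0xF0 = 11110000 matches 11110xxx → 4-byte sequence.
Byte 1: 0xF0 = 11110000, payload 000 (3 bits).
Byte 2: 0x9F = 10011111 (10xxxxxx ✓), payload 011111.
Byte 3: 0x9A = 10011010 (10xxxxxx ✓), payload 011010.
Byte 4: 0x9F = 10011111 (10xxxxxx ✓), payload 011111.
Concatenate: 000011111011010011111 = 0x1F69F (21 bits → U+1F69F).

U+1F69F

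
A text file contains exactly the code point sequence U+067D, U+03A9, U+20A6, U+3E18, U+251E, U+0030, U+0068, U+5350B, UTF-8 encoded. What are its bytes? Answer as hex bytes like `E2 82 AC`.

D9 BD CE A9 E2 82 A6 E3 B8 98 E2 94 9E 30 68 F1 93 94 8B

U+067D: 2-byte form → D9 BD.
U+03A9: 2-byte form → CE A9.
U+20A6: 3-byte form → E2 82 A6.
U+3E18: 3-byte form → E3 B8 98.
U+251E: 3-byte form → E2 94 9E.
U+0030: 1-byte form → 30.
U+0068: 1-byte form → 68.
U+5350B: 4-byte form → F1 93 94 8B.
Concatenated (19 bytes): D9 BD CE A9 E2 82 A6 E3 B8 98 E2 94 9E 30 68 F1 93 94 8B.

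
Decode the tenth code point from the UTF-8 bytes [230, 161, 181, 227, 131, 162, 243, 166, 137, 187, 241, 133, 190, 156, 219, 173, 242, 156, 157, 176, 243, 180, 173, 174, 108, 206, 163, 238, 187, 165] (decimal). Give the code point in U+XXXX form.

U+EEE5

Offset 0: leading byte 0xE6 = 11100110 → 3-byte char #1 = E6 A1 B5.
Offset 3: leading byte 0xE3 = 11100011 → 3-byte char #2 = E3 83 A2.
Offset 6: leading byte 0xF3 = 11110011 → 4-byte char #3 = F3 A6 89 BB.
Offset 10: leading byte 0xF1 = 11110001 → 4-byte char #4 = F1 85 BE 9C.
Offset 14: leading byte 0xDB = 11011011 → 2-byte char #5 = DB AD.
Offset 16: leading byte 0xF2 = 11110010 → 4-byte char #6 = F2 9C 9D B0.
Offset 20: leading byte 0xF3 = 11110011 → 4-byte char #7 = F3 B4 AD AE.
Offset 24: leading byte 0x6C = 01101100 → 1-byte char #8 = 6C.
Offset 25: leading byte 0xCE = 11001110 → 2-byte char #9 = CE A3.
Offset 27: leading byte 0xEE = 11101110 → 3-byte char #10 = EE BB A5.
Leading byte 0xEE = 11101110 matches 1110xxxx → 3-byte sequence.
Byte 1: 0xEE = 11101110, payload 1110 (4 bits).
Byte 2: 0xBB = 10111011 (10xxxxxx ✓), payload 111011.
Byte 3: 0xA5 = 10100101 (10xxxxxx ✓), payload 100101.
Concatenate: 1110111011100101 = 0xEEE5 (16 bits → U+EEE5).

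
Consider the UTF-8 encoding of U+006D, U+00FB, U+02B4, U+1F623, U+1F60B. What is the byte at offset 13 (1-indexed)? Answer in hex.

0x8B

1-indexed offset 13 is 0-indexed offset 12.
U+006D → 1-byte form 6D at offsets 0–0.
U+00FB → 2-byte form C3 BB at offsets 1–2.
U+02B4 → 2-byte form CA B4 at offsets 3–4.
U+1F623 → 4-byte form F0 9F 98 A3 at offsets 5–8.
U+1F60B → 4-byte form F0 9F 98 8B at offsets 9–12.
Offset 12 falls in char 5's range; it's byte 4 of F0 9F 98 8B = 0x8B.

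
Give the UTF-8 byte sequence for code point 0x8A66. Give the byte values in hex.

U+8A66 = 0x8A66 = 35430 decimal. In range U+0800–U+FFFF → 3-byte form: 1110xxxx 10xxxxxx 10xxxxxx.
Binary (16 bits): 1000101001100110.
Split 4+6+6: 1000 | 101001 | 100110.
Byte 1: 11101000 = 0xE8.
Byte 2: 10101001 = 0xA9.
Byte 3: 10100110 = 0xA6.

E8 A9 A6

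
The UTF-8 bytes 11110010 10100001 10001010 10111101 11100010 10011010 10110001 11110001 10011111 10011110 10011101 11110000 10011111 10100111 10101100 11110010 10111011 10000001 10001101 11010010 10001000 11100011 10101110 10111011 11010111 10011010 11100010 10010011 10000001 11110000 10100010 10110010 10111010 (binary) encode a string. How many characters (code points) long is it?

Byte at offset 0: 0xF2 = 11110010 → 4-byte char (#1). Advance 4.
Byte at offset 4: 0xE2 = 11100010 → 3-byte char (#2). Advance 3.
Byte at offset 7: 0xF1 = 11110001 → 4-byte char (#3). Advance 4.
Byte at offset 11: 0xF0 = 11110000 → 4-byte char (#4). Advance 4.
Byte at offset 15: 0xF2 = 11110010 → 4-byte char (#5). Advance 4.
Byte at offset 19: 0xD2 = 11010010 → 2-byte char (#6). Advance 2.
Byte at offset 21: 0xE3 = 11100011 → 3-byte char (#7). Advance 3.
Byte at offset 24: 0xD7 = 11010111 → 2-byte char (#8). Advance 2.
Byte at offset 26: 0xE2 = 11100010 → 3-byte char (#9). Advance 3.
Byte at offset 29: 0xF0 = 11110000 → 4-byte char (#10). Advance 4.
Reached end at offset 33 after 10 code points.

10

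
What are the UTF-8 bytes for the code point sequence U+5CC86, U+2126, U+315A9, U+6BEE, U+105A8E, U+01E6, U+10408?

U+5CC86: 4-byte form → F1 9C B2 86.
U+2126: 3-byte form → E2 84 A6.
U+315A9: 4-byte form → F0 B1 96 A9.
U+6BEE: 3-byte form → E6 AF AE.
U+105A8E: 4-byte form → F4 85 AA 8E.
U+01E6: 2-byte form → C7 A6.
U+10408: 4-byte form → F0 90 90 88.
Concatenated (24 bytes): F1 9C B2 86 E2 84 A6 F0 B1 96 A9 E6 AF AE F4 85 AA 8E C7 A6 F0 90 90 88.

F1 9C B2 86 E2 84 A6 F0 B1 96 A9 E6 AF AE F4 85 AA 8E C7 A6 F0 90 90 88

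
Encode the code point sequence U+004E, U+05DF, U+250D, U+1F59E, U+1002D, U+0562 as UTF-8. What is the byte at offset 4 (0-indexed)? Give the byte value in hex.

0x94

U+004E → 1-byte form 4E at offsets 0–0.
U+05DF → 2-byte form D7 9F at offsets 1–2.
U+250D → 3-byte form E2 94 8D at offsets 3–5.
Offset 4 falls in char 3's range; it's byte 2 of E2 94 8D = 0x94.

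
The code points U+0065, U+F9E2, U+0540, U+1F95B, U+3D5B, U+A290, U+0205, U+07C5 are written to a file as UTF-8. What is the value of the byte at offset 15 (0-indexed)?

0x90

U+0065 → 1-byte form 65 at offsets 0–0.
U+F9E2 → 3-byte form EF A7 A2 at offsets 1–3.
U+0540 → 2-byte form D5 80 at offsets 4–5.
U+1F95B → 4-byte form F0 9F A5 9B at offsets 6–9.
U+3D5B → 3-byte form E3 B5 9B at offsets 10–12.
U+A290 → 3-byte form EA 8A 90 at offsets 13–15.
Offset 15 falls in char 6's range; it's byte 3 of EA 8A 90 = 0x90.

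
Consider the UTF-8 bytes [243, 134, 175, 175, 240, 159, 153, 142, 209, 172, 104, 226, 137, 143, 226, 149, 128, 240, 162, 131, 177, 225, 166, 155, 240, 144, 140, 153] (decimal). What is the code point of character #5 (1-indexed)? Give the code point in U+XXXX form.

U+224F

Offset 0: leading byte 0xF3 = 11110011 → 4-byte char #1 = F3 86 AF AF.
Offset 4: leading byte 0xF0 = 11110000 → 4-byte char #2 = F0 9F 99 8E.
Offset 8: leading byte 0xD1 = 11010001 → 2-byte char #3 = D1 AC.
Offset 10: leading byte 0x68 = 01101000 → 1-byte char #4 = 68.
Offset 11: leading byte 0xE2 = 11100010 → 3-byte char #5 = E2 89 8F.
Leading byte 0xE2 = 11100010 matches 1110xxxx → 3-byte sequence.
Byte 1: 0xE2 = 11100010, payload 0010 (4 bits).
Byte 2: 0x89 = 10001001 (10xxxxxx ✓), payload 001001.
Byte 3: 0x8F = 10001111 (10xxxxxx ✓), payload 001111.
Concatenate: 0010001001001111 = 0x224F (16 bits → U+224F).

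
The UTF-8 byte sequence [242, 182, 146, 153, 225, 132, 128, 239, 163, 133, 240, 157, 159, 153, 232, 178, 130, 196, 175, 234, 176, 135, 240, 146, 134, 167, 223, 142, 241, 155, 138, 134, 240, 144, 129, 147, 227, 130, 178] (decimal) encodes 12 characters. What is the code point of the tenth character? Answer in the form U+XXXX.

Offset 0: leading byte 0xF2 = 11110010 → 4-byte char #1 = F2 B6 92 99.
Offset 4: leading byte 0xE1 = 11100001 → 3-byte char #2 = E1 84 80.
Offset 7: leading byte 0xEF = 11101111 → 3-byte char #3 = EF A3 85.
Offset 10: leading byte 0xF0 = 11110000 → 4-byte char #4 = F0 9D 9F 99.
Offset 14: leading byte 0xE8 = 11101000 → 3-byte char #5 = E8 B2 82.
Offset 17: leading byte 0xC4 = 11000100 → 2-byte char #6 = C4 AF.
Offset 19: leading byte 0xEA = 11101010 → 3-byte char #7 = EA B0 87.
Offset 22: leading byte 0xF0 = 11110000 → 4-byte char #8 = F0 92 86 A7.
Offset 26: leading byte 0xDF = 11011111 → 2-byte char #9 = DF 8E.
Offset 28: leading byte 0xF1 = 11110001 → 4-byte char #10 = F1 9B 8A 86.
Leading byte 0xF1 = 11110001 matches 11110xxx → 4-byte sequence.
Byte 1: 0xF1 = 11110001, payload 001 (3 bits).
Byte 2: 0x9B = 10011011 (10xxxxxx ✓), payload 011011.
Byte 3: 0x8A = 10001010 (10xxxxxx ✓), payload 001010.
Byte 4: 0x86 = 10000110 (10xxxxxx ✓), payload 000110.
Concatenate: 001011011001010000110 = 0x5B286 (21 bits → U+5B286).

U+5B286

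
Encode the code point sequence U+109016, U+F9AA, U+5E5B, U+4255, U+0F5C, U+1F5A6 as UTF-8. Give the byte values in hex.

F4 89 80 96 EF A6 AA E5 B9 9B E4 89 95 E0 BD 9C F0 9F 96 A6

U+109016: 4-byte form → F4 89 80 96.
U+F9AA: 3-byte form → EF A6 AA.
U+5E5B: 3-byte form → E5 B9 9B.
U+4255: 3-byte form → E4 89 95.
U+0F5C: 3-byte form → E0 BD 9C.
U+1F5A6: 4-byte form → F0 9F 96 A6.
Concatenated (20 bytes): F4 89 80 96 EF A6 AA E5 B9 9B E4 89 95 E0 BD 9C F0 9F 96 A6.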